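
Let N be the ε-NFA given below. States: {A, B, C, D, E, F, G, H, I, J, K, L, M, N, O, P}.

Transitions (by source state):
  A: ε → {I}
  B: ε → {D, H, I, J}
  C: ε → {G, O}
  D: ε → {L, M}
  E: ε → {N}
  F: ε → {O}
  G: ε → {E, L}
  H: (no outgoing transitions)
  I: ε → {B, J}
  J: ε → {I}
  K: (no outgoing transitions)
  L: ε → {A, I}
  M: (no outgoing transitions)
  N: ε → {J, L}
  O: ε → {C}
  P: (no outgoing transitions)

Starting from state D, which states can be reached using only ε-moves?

{A, B, D, H, I, J, L, M}

Start with {D}.
From D via ε: add L, M.
From L via ε: add A, I.
From I via ε: add B, J.
From B via ε: add H.
No new states can be added; the closed set is {A, B, D, H, I, J, L, M}.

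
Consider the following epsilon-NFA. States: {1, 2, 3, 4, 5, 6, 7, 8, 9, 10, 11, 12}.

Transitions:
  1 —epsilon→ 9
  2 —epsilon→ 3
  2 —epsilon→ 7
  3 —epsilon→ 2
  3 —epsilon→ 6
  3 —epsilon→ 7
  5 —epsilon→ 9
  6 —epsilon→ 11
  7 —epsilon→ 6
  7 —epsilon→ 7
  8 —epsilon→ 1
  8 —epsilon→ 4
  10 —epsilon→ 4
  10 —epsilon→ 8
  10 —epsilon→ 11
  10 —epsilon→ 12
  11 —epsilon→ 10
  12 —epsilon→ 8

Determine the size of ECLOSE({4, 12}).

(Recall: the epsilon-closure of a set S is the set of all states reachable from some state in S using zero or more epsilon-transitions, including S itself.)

5

Start with {4, 12}.
From 12 via epsilon: add 8.
From 8 via epsilon: add 1.
From 1 via epsilon: add 9.
epsilon-closure = {1, 4, 8, 9, 12}, which has 5 states.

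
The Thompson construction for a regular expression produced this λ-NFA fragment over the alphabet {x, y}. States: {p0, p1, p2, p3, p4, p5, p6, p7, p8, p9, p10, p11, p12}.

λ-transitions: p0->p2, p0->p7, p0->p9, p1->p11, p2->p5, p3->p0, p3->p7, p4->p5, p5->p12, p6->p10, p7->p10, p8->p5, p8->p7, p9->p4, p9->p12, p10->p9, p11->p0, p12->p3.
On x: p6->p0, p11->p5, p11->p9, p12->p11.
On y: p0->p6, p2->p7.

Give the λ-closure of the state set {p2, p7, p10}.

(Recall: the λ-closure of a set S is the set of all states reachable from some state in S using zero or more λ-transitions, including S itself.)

Start with {p2, p7, p10}.
From p2 via λ: add p5.
From p10 via λ: add p9.
From p5 via λ: add p12.
From p9 via λ: add p4.
From p12 via λ: add p3.
From p3 via λ: add p0.
No new states can be added; the closed set is {p0, p2, p3, p4, p5, p7, p9, p10, p12}.

{p0, p2, p3, p4, p5, p7, p9, p10, p12}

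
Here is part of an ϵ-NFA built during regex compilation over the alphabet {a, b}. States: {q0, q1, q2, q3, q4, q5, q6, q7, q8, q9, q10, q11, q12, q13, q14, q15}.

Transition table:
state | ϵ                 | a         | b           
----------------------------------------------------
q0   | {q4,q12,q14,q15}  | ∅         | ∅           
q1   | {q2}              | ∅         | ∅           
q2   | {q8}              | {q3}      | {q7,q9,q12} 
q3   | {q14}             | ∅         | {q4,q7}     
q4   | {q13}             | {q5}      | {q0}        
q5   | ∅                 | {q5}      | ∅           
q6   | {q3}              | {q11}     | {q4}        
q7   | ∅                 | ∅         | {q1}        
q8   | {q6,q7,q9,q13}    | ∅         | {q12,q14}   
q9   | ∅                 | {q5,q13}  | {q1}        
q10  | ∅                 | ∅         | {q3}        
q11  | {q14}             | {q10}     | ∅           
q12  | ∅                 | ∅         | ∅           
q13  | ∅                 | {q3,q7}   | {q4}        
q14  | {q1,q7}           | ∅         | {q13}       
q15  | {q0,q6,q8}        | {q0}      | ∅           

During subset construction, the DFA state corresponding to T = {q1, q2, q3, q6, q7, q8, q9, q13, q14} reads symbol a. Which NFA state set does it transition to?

{q1, q2, q3, q5, q6, q7, q8, q9, q11, q13, q14}

q2 on a → {q3}.
q6 on a → {q11}.
q9 on a → {q5, q13}.
q13 on a → {q3, q7}.
No a-transition from q1, q3, q7, q8, q14.
Union after reading a: {q3, q5, q7, q11, q13}.
Now take the ϵ-closure:
From q3 via ϵ: add q14.
From q14 via ϵ: add q1.
From q1 via ϵ: add q2.
From q2 via ϵ: add q8.
From q8 via ϵ: add q6, q9.
No new states can be added; the closed set is {q1, q2, q3, q5, q6, q7, q8, q9, q11, q13, q14}.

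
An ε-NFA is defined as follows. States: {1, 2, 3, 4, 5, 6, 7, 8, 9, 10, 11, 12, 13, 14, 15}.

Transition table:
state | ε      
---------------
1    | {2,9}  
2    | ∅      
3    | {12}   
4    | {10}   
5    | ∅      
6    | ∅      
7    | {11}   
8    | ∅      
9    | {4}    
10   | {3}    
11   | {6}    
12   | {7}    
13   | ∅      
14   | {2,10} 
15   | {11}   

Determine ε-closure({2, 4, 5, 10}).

Start with {2, 4, 5, 10}.
From 10 via ε: add 3.
From 3 via ε: add 12.
From 12 via ε: add 7.
From 7 via ε: add 11.
From 11 via ε: add 6.
No new states can be added; the closed set is {2, 3, 4, 5, 6, 7, 10, 11, 12}.

{2, 3, 4, 5, 6, 7, 10, 11, 12}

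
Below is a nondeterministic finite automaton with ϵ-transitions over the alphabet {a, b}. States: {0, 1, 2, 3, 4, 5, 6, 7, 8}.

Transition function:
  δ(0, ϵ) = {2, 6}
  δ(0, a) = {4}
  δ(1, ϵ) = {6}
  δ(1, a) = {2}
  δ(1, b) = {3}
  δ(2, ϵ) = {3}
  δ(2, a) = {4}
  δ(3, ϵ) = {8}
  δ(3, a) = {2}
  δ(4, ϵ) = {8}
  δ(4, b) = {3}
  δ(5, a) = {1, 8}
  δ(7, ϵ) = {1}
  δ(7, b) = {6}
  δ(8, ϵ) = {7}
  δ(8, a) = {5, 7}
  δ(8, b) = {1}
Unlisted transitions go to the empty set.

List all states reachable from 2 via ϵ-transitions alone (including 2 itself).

Start with {2}.
From 2 via ϵ: add 3.
From 3 via ϵ: add 8.
From 8 via ϵ: add 7.
From 7 via ϵ: add 1.
From 1 via ϵ: add 6.
No new states can be added; the closed set is {1, 2, 3, 6, 7, 8}.

{1, 2, 3, 6, 7, 8}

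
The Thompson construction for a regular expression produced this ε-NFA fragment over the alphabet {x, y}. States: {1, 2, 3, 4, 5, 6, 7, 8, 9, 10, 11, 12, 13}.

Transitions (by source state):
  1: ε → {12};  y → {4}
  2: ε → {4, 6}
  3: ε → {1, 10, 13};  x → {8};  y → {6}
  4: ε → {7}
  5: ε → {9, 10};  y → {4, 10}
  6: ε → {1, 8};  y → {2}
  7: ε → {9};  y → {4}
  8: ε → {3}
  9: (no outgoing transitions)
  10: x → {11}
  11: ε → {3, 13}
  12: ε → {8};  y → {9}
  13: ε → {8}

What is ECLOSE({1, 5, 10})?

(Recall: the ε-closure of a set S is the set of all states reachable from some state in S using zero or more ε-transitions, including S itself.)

{1, 3, 5, 8, 9, 10, 12, 13}

Start with {1, 5, 10}.
From 1 via ε: add 12.
From 5 via ε: add 9.
From 12 via ε: add 8.
From 8 via ε: add 3.
From 3 via ε: add 13.
No new states can be added; the closed set is {1, 3, 5, 8, 9, 10, 12, 13}.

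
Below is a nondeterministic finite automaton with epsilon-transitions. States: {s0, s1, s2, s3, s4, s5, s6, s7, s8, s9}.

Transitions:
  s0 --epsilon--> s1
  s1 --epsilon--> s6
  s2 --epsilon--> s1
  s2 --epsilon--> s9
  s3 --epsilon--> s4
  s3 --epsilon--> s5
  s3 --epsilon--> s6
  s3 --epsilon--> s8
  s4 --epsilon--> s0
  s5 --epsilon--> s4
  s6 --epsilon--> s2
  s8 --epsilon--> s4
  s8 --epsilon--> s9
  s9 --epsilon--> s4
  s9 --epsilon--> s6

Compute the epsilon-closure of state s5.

Start with {s5}.
From s5 via epsilon: add s4.
From s4 via epsilon: add s0.
From s0 via epsilon: add s1.
From s1 via epsilon: add s6.
From s6 via epsilon: add s2.
From s2 via epsilon: add s9.
No new states can be added; the closed set is {s0, s1, s2, s4, s5, s6, s9}.

{s0, s1, s2, s4, s5, s6, s9}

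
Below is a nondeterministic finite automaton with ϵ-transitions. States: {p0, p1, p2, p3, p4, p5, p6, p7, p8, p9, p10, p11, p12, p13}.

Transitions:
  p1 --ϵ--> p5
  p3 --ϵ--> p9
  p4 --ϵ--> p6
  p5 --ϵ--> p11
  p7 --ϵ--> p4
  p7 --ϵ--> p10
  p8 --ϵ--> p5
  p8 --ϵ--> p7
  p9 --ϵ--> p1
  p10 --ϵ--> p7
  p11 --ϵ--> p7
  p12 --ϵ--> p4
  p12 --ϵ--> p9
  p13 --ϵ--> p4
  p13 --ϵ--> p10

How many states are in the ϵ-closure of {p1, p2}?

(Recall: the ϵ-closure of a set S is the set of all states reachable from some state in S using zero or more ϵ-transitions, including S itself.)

Start with {p1, p2}.
From p1 via ϵ: add p5.
From p5 via ϵ: add p11.
From p11 via ϵ: add p7.
From p7 via ϵ: add p4, p10.
From p4 via ϵ: add p6.
ϵ-closure = {p1, p2, p4, p5, p6, p7, p10, p11}, which has 8 states.

8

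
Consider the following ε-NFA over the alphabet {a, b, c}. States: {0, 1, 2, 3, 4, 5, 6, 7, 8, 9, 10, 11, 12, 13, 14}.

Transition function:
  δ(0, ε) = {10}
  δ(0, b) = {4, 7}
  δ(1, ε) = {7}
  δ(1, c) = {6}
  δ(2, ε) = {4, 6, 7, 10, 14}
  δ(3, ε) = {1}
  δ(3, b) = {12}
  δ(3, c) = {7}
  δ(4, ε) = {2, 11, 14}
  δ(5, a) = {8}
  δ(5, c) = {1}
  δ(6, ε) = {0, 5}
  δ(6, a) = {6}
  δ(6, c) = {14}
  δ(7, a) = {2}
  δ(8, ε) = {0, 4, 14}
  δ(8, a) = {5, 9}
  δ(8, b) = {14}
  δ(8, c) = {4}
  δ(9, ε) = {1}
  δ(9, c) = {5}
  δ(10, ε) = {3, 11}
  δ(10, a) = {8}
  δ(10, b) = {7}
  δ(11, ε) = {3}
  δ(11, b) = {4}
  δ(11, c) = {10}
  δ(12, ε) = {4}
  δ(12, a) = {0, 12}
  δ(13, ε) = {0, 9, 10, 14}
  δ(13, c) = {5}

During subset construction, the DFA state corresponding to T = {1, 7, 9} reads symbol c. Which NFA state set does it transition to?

{0, 1, 3, 5, 6, 7, 10, 11}

1 on c → {6}.
9 on c → {5}.
No c-transition from 7.
Union after reading c: {5, 6}.
Now take the ε-closure:
From 6 via ε: add 0.
From 0 via ε: add 10.
From 10 via ε: add 3, 11.
From 3 via ε: add 1.
From 1 via ε: add 7.
No new states can be added; the closed set is {0, 1, 3, 5, 6, 7, 10, 11}.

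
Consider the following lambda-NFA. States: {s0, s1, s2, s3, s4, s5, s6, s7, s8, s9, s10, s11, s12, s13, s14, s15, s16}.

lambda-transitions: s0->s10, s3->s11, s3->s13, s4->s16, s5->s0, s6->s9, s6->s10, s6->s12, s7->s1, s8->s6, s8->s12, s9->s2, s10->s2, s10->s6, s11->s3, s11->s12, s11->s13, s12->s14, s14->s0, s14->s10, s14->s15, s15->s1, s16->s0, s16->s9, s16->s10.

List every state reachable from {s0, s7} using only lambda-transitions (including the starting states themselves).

{s0, s1, s2, s6, s7, s9, s10, s12, s14, s15}

Start with {s0, s7}.
From s0 via lambda: add s10.
From s7 via lambda: add s1.
From s10 via lambda: add s2, s6.
From s6 via lambda: add s9, s12.
From s12 via lambda: add s14.
From s14 via lambda: add s15.
No new states can be added; the closed set is {s0, s1, s2, s6, s7, s9, s10, s12, s14, s15}.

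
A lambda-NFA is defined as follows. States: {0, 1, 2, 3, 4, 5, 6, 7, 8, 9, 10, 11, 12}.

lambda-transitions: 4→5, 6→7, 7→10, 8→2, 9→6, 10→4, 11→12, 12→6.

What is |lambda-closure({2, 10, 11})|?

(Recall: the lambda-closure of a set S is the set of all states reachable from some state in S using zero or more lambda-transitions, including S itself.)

Start with {2, 10, 11}.
From 10 via lambda: add 4.
From 11 via lambda: add 12.
From 4 via lambda: add 5.
From 12 via lambda: add 6.
From 6 via lambda: add 7.
lambda-closure = {2, 4, 5, 6, 7, 10, 11, 12}, which has 8 states.

8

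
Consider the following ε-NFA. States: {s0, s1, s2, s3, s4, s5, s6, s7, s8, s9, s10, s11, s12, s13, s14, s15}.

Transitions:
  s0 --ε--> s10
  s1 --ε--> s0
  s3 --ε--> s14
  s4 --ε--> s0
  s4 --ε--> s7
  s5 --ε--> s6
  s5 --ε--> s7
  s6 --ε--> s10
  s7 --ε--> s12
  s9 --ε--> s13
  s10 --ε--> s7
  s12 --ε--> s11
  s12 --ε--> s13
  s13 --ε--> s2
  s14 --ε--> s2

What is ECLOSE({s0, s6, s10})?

Start with {s0, s6, s10}.
From s10 via ε: add s7.
From s7 via ε: add s12.
From s12 via ε: add s11, s13.
From s13 via ε: add s2.
No new states can be added; the closed set is {s0, s2, s6, s7, s10, s11, s12, s13}.

{s0, s2, s6, s7, s10, s11, s12, s13}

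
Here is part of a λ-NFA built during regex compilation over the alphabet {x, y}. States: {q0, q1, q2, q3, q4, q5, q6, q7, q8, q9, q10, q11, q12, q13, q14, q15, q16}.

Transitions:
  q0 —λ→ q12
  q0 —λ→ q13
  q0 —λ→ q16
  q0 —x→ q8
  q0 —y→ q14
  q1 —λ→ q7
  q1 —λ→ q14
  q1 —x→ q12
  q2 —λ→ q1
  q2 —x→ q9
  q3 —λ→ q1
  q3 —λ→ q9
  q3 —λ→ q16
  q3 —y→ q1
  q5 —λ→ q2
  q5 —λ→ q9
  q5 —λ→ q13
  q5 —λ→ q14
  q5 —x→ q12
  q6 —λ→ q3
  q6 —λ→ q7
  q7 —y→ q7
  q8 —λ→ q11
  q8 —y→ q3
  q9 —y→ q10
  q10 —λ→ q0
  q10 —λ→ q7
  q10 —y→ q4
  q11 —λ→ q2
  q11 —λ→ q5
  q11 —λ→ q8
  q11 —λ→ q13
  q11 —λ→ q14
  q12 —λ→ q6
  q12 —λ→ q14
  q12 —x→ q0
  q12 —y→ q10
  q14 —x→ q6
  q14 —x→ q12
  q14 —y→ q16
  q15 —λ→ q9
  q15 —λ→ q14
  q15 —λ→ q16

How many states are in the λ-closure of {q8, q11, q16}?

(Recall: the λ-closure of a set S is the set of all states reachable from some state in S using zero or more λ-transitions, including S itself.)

10

Start with {q8, q11, q16}.
From q11 via λ: add q2, q5, q13, q14.
From q2 via λ: add q1.
From q5 via λ: add q9.
From q1 via λ: add q7.
λ-closure = {q1, q2, q5, q7, q8, q9, q11, q13, q14, q16}, which has 10 states.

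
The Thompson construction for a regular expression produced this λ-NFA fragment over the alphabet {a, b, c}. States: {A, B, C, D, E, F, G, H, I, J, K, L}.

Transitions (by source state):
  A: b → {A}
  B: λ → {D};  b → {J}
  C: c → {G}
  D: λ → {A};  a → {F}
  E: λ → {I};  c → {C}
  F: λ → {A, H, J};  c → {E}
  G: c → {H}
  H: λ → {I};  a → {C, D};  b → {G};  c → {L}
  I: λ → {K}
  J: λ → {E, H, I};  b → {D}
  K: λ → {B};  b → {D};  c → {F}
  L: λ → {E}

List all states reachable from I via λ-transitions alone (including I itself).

Start with {I}.
From I via λ: add K.
From K via λ: add B.
From B via λ: add D.
From D via λ: add A.
No new states can be added; the closed set is {A, B, D, I, K}.

{A, B, D, I, K}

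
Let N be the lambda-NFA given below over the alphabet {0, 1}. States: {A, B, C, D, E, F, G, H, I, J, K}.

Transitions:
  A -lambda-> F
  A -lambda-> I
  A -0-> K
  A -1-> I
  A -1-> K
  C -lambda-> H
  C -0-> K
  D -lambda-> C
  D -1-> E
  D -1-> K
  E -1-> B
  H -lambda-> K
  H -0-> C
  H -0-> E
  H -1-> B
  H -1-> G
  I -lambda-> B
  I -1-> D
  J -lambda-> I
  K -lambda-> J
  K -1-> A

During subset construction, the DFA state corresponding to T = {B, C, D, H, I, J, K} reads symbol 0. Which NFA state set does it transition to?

{B, C, E, H, I, J, K}

C on 0 → {K}.
H on 0 → {C, E}.
No 0-transition from B, D, I, J, K.
Union after reading 0: {C, E, K}.
Now take the lambda-closure:
From C via lambda: add H.
From K via lambda: add J.
From J via lambda: add I.
From I via lambda: add B.
No new states can be added; the closed set is {B, C, E, H, I, J, K}.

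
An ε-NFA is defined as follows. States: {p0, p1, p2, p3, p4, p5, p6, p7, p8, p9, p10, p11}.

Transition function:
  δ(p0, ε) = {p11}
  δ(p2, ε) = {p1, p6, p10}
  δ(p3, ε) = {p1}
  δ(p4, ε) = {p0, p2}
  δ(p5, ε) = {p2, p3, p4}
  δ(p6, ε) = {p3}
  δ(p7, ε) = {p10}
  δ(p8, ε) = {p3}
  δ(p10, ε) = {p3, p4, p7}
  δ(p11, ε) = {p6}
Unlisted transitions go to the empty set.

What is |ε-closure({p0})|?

Start with {p0}.
From p0 via ε: add p11.
From p11 via ε: add p6.
From p6 via ε: add p3.
From p3 via ε: add p1.
ε-closure = {p0, p1, p3, p6, p11}, which has 5 states.

5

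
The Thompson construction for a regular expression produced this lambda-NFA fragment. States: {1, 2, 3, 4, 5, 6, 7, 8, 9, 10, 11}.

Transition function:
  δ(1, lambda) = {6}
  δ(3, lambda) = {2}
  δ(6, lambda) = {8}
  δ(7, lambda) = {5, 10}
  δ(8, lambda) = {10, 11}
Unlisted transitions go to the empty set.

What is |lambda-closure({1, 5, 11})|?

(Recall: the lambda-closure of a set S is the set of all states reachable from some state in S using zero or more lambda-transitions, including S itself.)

Start with {1, 5, 11}.
From 1 via lambda: add 6.
From 6 via lambda: add 8.
From 8 via lambda: add 10.
lambda-closure = {1, 5, 6, 8, 10, 11}, which has 6 states.

6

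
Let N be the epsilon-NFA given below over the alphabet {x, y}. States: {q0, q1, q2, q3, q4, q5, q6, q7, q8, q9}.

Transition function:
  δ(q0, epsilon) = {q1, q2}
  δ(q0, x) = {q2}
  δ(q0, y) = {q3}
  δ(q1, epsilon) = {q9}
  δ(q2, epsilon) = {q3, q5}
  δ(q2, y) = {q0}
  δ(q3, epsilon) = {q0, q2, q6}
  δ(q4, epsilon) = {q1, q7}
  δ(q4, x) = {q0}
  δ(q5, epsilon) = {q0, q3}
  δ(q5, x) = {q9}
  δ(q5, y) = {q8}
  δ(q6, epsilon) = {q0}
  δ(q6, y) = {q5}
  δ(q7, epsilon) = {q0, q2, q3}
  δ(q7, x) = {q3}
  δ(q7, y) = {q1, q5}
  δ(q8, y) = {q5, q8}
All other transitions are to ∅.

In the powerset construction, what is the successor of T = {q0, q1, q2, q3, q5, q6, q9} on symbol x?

q0 on x → {q2}.
q5 on x → {q9}.
No x-transition from q1, q2, q3, q6, q9.
Union after reading x: {q2, q9}.
Now take the epsilon-closure:
From q2 via epsilon: add q3, q5.
From q3 via epsilon: add q0, q6.
From q0 via epsilon: add q1.
No new states can be added; the closed set is {q0, q1, q2, q3, q5, q6, q9}.

{q0, q1, q2, q3, q5, q6, q9}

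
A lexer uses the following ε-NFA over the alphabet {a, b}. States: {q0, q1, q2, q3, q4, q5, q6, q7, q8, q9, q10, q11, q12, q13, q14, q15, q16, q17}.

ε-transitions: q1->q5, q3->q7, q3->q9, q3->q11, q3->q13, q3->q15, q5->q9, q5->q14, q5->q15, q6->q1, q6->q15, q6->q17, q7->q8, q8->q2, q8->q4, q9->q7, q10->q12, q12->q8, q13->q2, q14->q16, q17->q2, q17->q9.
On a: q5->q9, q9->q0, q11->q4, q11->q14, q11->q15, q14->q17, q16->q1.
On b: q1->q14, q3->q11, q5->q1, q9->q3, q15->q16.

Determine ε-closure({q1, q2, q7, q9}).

Start with {q1, q2, q7, q9}.
From q1 via ε: add q5.
From q7 via ε: add q8.
From q5 via ε: add q14, q15.
From q8 via ε: add q4.
From q14 via ε: add q16.
No new states can be added; the closed set is {q1, q2, q4, q5, q7, q8, q9, q14, q15, q16}.

{q1, q2, q4, q5, q7, q8, q9, q14, q15, q16}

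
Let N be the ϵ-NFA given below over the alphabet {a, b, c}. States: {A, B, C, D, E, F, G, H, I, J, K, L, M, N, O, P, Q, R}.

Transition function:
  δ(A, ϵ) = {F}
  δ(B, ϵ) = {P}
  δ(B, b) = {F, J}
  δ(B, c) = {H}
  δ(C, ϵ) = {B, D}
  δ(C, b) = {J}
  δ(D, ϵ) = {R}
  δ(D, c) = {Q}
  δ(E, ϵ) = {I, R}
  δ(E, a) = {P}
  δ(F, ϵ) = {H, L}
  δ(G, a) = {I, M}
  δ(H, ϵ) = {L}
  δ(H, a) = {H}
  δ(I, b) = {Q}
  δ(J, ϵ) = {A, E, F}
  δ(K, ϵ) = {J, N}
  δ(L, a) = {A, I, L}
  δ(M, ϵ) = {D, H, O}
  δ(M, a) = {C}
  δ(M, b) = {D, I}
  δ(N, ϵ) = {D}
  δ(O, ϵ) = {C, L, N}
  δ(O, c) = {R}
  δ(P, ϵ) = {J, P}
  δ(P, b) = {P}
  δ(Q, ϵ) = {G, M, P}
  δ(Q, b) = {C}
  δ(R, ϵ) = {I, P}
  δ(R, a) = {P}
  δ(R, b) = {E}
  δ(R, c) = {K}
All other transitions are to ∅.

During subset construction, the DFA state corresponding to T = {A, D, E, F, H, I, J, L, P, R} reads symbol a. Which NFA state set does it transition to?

{A, E, F, H, I, J, L, P, R}

E on a → {P}.
H on a → {H}.
L on a → {A, I, L}.
R on a → {P}.
No a-transition from A, D, F, I, J, P.
Union after reading a: {A, H, I, L, P}.
Now take the ϵ-closure:
From A via ϵ: add F.
From P via ϵ: add J.
From J via ϵ: add E.
From E via ϵ: add R.
No new states can be added; the closed set is {A, E, F, H, I, J, L, P, R}.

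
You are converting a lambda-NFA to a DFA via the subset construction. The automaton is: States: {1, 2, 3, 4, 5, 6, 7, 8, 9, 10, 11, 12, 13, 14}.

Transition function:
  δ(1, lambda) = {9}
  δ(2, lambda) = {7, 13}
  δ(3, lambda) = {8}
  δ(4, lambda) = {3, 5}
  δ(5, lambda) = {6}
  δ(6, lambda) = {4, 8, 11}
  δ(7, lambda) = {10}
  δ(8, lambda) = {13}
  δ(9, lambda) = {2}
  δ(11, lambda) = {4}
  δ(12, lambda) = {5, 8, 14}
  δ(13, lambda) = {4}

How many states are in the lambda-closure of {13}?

7

Start with {13}.
From 13 via lambda: add 4.
From 4 via lambda: add 3, 5.
From 3 via lambda: add 8.
From 5 via lambda: add 6.
From 6 via lambda: add 11.
lambda-closure = {3, 4, 5, 6, 8, 11, 13}, which has 7 states.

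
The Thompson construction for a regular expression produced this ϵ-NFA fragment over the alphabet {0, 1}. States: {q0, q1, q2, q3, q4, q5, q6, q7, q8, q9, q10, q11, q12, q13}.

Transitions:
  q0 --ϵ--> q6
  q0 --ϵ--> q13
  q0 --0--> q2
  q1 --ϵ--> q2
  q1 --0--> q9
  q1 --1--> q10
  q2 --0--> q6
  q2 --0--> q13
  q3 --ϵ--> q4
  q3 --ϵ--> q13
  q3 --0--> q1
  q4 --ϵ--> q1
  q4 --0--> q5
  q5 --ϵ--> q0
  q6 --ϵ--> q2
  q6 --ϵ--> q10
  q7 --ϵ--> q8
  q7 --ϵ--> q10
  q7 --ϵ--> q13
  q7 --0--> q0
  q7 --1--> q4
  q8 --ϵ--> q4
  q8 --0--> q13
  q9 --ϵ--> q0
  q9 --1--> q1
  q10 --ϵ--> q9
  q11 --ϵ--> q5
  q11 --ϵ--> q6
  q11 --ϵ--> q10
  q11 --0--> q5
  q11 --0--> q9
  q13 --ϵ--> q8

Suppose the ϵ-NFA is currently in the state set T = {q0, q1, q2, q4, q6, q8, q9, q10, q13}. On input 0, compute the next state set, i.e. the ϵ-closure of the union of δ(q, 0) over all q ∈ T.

{q0, q1, q2, q4, q5, q6, q8, q9, q10, q13}

q0 on 0 → {q2}.
q1 on 0 → {q9}.
q2 on 0 → {q6, q13}.
q4 on 0 → {q5}.
q8 on 0 → {q13}.
No 0-transition from q6, q9, q10, q13.
Union after reading 0: {q2, q5, q6, q9, q13}.
Now take the ϵ-closure:
From q5 via ϵ: add q0.
From q6 via ϵ: add q10.
From q13 via ϵ: add q8.
From q8 via ϵ: add q4.
From q4 via ϵ: add q1.
No new states can be added; the closed set is {q0, q1, q2, q4, q5, q6, q8, q9, q10, q13}.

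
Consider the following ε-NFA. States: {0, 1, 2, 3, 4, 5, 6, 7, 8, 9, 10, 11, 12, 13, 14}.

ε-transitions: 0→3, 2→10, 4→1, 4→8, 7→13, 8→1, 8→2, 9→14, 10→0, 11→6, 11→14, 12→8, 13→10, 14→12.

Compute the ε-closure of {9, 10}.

{0, 1, 2, 3, 8, 9, 10, 12, 14}

Start with {9, 10}.
From 9 via ε: add 14.
From 10 via ε: add 0.
From 0 via ε: add 3.
From 14 via ε: add 12.
From 12 via ε: add 8.
From 8 via ε: add 1, 2.
No new states can be added; the closed set is {0, 1, 2, 3, 8, 9, 10, 12, 14}.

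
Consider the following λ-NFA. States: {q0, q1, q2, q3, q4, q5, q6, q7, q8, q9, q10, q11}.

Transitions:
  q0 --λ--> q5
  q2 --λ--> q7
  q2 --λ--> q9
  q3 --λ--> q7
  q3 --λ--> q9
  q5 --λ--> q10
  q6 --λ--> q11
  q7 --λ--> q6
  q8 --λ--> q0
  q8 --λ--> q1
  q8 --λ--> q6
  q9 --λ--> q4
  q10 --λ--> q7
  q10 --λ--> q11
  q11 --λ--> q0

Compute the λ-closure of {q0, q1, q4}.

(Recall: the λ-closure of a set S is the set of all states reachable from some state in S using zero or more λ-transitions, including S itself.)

{q0, q1, q4, q5, q6, q7, q10, q11}

Start with {q0, q1, q4}.
From q0 via λ: add q5.
From q5 via λ: add q10.
From q10 via λ: add q7, q11.
From q7 via λ: add q6.
No new states can be added; the closed set is {q0, q1, q4, q5, q6, q7, q10, q11}.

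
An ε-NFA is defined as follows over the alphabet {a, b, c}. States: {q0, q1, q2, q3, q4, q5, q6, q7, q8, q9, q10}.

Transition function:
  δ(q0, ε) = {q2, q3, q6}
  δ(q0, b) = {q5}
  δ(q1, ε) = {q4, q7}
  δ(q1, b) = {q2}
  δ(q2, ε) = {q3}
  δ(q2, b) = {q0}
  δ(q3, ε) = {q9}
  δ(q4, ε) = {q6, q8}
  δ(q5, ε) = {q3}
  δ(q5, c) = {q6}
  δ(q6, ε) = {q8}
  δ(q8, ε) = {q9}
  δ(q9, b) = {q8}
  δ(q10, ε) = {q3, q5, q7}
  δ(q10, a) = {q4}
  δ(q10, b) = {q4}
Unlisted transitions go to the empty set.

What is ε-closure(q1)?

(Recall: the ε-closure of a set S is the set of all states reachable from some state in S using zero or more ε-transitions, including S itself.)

Start with {q1}.
From q1 via ε: add q4, q7.
From q4 via ε: add q6, q8.
From q8 via ε: add q9.
No new states can be added; the closed set is {q1, q4, q6, q7, q8, q9}.

{q1, q4, q6, q7, q8, q9}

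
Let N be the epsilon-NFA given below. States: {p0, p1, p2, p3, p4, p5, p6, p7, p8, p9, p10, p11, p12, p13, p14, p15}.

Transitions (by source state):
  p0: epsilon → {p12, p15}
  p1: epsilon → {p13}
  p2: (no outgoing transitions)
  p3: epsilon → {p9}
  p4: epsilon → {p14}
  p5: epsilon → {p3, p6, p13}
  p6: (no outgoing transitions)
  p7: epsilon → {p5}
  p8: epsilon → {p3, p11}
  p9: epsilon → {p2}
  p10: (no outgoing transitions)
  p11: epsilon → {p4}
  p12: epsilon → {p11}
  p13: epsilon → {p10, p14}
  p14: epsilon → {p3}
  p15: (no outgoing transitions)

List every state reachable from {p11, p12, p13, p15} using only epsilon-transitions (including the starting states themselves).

Start with {p11, p12, p13, p15}.
From p11 via epsilon: add p4.
From p13 via epsilon: add p10, p14.
From p14 via epsilon: add p3.
From p3 via epsilon: add p9.
From p9 via epsilon: add p2.
No new states can be added; the closed set is {p2, p3, p4, p9, p10, p11, p12, p13, p14, p15}.

{p2, p3, p4, p9, p10, p11, p12, p13, p14, p15}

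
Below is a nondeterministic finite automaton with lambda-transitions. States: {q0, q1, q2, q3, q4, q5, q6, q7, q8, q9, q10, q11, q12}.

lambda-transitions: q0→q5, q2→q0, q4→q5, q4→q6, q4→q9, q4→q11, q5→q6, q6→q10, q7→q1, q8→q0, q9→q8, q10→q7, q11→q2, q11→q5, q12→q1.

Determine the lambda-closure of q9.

Start with {q9}.
From q9 via lambda: add q8.
From q8 via lambda: add q0.
From q0 via lambda: add q5.
From q5 via lambda: add q6.
From q6 via lambda: add q10.
From q10 via lambda: add q7.
From q7 via lambda: add q1.
No new states can be added; the closed set is {q0, q1, q5, q6, q7, q8, q9, q10}.

{q0, q1, q5, q6, q7, q8, q9, q10}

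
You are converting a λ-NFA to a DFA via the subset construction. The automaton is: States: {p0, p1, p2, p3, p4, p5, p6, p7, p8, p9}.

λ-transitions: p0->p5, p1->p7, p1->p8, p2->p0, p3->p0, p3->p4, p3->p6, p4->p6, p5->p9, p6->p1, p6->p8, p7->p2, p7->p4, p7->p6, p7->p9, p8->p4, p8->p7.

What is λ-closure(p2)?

{p0, p2, p5, p9}

Start with {p2}.
From p2 via λ: add p0.
From p0 via λ: add p5.
From p5 via λ: add p9.
No new states can be added; the closed set is {p0, p2, p5, p9}.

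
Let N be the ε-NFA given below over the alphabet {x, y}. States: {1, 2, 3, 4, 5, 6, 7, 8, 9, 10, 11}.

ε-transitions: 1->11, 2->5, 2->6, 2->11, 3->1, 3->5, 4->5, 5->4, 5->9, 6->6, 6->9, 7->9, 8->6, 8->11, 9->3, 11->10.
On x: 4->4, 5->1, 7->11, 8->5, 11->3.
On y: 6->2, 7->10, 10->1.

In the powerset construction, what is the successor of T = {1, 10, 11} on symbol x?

11 on x → {3}.
No x-transition from 1, 10.
Union after reading x: {3}.
Now take the ε-closure:
From 3 via ε: add 1, 5.
From 1 via ε: add 11.
From 5 via ε: add 4, 9.
From 11 via ε: add 10.
No new states can be added; the closed set is {1, 3, 4, 5, 9, 10, 11}.

{1, 3, 4, 5, 9, 10, 11}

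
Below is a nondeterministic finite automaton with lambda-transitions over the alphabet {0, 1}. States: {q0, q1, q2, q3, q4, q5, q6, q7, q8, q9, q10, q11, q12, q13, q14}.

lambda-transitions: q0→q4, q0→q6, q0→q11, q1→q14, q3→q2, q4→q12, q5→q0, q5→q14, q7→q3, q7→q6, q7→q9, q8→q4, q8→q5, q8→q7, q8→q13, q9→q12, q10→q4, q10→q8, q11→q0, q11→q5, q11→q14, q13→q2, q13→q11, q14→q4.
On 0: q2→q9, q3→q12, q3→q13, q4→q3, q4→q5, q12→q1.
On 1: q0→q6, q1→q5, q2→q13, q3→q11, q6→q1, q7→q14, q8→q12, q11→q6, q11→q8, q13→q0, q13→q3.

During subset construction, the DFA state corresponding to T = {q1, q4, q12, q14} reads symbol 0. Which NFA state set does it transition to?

{q0, q1, q2, q3, q4, q5, q6, q11, q12, q14}

q4 on 0 → {q3, q5}.
q12 on 0 → {q1}.
No 0-transition from q1, q14.
Union after reading 0: {q1, q3, q5}.
Now take the lambda-closure:
From q1 via lambda: add q14.
From q3 via lambda: add q2.
From q5 via lambda: add q0.
From q0 via lambda: add q4, q6, q11.
From q4 via lambda: add q12.
No new states can be added; the closed set is {q0, q1, q2, q3, q4, q5, q6, q11, q12, q14}.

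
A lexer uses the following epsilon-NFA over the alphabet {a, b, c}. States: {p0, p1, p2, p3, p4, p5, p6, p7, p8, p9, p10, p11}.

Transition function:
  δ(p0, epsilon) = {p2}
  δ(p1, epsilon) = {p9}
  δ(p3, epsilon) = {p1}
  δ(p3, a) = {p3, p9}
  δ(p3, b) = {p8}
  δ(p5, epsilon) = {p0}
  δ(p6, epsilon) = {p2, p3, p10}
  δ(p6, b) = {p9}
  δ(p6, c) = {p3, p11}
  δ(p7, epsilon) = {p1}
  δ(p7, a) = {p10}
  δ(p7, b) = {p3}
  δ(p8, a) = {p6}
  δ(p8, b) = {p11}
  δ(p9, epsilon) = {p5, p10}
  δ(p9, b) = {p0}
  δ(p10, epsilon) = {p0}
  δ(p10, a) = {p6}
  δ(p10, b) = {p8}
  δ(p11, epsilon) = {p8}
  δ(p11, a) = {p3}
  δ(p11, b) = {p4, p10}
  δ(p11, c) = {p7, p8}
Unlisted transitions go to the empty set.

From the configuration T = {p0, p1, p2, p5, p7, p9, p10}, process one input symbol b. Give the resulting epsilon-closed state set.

{p0, p1, p2, p3, p5, p8, p9, p10}

p7 on b → {p3}.
p9 on b → {p0}.
p10 on b → {p8}.
No b-transition from p0, p1, p2, p5.
Union after reading b: {p0, p3, p8}.
Now take the epsilon-closure:
From p0 via epsilon: add p2.
From p3 via epsilon: add p1.
From p1 via epsilon: add p9.
From p9 via epsilon: add p5, p10.
No new states can be added; the closed set is {p0, p1, p2, p3, p5, p8, p9, p10}.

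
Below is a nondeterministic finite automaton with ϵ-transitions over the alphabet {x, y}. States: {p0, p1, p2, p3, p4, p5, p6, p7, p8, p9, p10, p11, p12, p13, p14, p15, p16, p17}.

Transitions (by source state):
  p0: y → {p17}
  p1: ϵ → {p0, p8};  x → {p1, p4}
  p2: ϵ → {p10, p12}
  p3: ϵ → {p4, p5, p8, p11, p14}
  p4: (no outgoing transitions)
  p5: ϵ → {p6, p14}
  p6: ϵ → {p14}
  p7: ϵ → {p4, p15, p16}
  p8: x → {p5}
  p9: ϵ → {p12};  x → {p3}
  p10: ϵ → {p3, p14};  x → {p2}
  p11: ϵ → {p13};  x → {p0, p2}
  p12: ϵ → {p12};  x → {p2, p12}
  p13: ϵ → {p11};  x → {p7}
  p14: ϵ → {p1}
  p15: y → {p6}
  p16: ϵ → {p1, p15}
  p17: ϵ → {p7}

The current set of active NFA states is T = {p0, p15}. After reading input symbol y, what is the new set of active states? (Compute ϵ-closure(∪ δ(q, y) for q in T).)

p0 on y → {p17}.
p15 on y → {p6}.
Union after reading y: {p6, p17}.
Now take the ϵ-closure:
From p6 via ϵ: add p14.
From p17 via ϵ: add p7.
From p7 via ϵ: add p4, p15, p16.
From p14 via ϵ: add p1.
From p1 via ϵ: add p0, p8.
No new states can be added; the closed set is {p0, p1, p4, p6, p7, p8, p14, p15, p16, p17}.

{p0, p1, p4, p6, p7, p8, p14, p15, p16, p17}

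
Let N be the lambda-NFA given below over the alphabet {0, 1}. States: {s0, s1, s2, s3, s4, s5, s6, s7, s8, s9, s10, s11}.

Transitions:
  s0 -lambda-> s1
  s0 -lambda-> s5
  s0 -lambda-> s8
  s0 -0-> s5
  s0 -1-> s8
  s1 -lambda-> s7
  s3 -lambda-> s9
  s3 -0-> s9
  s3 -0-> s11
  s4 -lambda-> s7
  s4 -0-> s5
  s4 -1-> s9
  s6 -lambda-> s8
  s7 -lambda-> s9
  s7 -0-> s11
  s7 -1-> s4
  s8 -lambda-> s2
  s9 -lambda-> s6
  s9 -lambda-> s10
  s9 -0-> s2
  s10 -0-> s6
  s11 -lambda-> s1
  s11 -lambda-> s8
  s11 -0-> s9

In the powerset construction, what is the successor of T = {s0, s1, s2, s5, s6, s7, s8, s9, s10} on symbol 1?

s0 on 1 → {s8}.
s7 on 1 → {s4}.
No 1-transition from s1, s2, s5, s6, s8, s9, s10.
Union after reading 1: {s4, s8}.
Now take the lambda-closure:
From s4 via lambda: add s7.
From s8 via lambda: add s2.
From s7 via lambda: add s9.
From s9 via lambda: add s6, s10.
No new states can be added; the closed set is {s2, s4, s6, s7, s8, s9, s10}.

{s2, s4, s6, s7, s8, s9, s10}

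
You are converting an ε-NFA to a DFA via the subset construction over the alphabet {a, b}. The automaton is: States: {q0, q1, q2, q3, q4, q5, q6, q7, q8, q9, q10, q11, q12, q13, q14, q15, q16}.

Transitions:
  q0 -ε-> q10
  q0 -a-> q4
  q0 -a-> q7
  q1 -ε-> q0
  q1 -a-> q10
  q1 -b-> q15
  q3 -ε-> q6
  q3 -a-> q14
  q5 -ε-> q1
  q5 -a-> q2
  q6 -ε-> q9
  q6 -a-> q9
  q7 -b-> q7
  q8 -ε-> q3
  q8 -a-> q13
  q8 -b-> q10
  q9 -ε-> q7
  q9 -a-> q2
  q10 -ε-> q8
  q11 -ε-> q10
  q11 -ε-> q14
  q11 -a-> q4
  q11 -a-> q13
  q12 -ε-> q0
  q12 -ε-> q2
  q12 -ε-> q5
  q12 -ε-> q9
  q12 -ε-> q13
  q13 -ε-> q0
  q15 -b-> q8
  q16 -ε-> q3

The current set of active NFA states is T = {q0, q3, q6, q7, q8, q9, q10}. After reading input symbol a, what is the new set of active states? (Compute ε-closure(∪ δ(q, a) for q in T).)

{q0, q2, q3, q4, q6, q7, q8, q9, q10, q13, q14}

q0 on a → {q4, q7}.
q3 on a → {q14}.
q6 on a → {q9}.
q8 on a → {q13}.
q9 on a → {q2}.
No a-transition from q7, q10.
Union after reading a: {q2, q4, q7, q9, q13, q14}.
Now take the ε-closure:
From q13 via ε: add q0.
From q0 via ε: add q10.
From q10 via ε: add q8.
From q8 via ε: add q3.
From q3 via ε: add q6.
No new states can be added; the closed set is {q0, q2, q3, q4, q6, q7, q8, q9, q10, q13, q14}.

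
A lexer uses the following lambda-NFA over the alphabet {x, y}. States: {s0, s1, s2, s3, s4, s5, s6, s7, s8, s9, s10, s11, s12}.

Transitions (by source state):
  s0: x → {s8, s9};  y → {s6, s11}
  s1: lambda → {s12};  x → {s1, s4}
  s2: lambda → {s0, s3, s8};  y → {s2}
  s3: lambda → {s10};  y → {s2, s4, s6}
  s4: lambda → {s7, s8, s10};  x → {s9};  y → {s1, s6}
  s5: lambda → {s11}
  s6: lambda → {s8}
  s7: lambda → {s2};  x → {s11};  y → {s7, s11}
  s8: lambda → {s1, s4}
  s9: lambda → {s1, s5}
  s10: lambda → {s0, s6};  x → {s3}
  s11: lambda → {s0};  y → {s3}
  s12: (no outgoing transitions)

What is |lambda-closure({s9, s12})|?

Start with {s9, s12}.
From s9 via lambda: add s1, s5.
From s5 via lambda: add s11.
From s11 via lambda: add s0.
lambda-closure = {s0, s1, s5, s9, s11, s12}, which has 6 states.

6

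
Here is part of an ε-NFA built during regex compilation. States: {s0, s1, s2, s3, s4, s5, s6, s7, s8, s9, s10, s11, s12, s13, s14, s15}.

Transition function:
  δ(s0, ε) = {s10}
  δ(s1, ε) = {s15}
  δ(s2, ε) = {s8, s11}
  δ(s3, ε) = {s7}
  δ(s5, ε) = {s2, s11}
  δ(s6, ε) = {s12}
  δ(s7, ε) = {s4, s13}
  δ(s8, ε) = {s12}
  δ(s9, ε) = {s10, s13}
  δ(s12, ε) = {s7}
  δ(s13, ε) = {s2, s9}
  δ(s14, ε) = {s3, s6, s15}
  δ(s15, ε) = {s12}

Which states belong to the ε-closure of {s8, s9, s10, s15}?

{s2, s4, s7, s8, s9, s10, s11, s12, s13, s15}

Start with {s8, s9, s10, s15}.
From s8 via ε: add s12.
From s9 via ε: add s13.
From s12 via ε: add s7.
From s13 via ε: add s2.
From s2 via ε: add s11.
From s7 via ε: add s4.
No new states can be added; the closed set is {s2, s4, s7, s8, s9, s10, s11, s12, s13, s15}.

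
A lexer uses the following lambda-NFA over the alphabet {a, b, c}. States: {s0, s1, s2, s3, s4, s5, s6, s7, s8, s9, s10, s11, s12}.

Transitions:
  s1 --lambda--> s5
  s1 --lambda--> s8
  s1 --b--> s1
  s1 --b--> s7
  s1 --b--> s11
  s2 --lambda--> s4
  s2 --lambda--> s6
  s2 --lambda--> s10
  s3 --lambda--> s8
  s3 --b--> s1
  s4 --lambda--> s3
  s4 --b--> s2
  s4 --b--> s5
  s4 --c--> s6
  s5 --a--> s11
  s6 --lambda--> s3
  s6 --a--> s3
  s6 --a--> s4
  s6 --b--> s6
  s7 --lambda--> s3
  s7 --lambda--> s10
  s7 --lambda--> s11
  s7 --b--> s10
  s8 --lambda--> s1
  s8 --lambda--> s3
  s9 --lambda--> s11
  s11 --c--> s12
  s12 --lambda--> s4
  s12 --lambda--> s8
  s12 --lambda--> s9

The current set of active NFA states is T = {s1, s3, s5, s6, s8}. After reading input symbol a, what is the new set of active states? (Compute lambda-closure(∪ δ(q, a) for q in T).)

s5 on a → {s11}.
s6 on a → {s3, s4}.
No a-transition from s1, s3, s8.
Union after reading a: {s3, s4, s11}.
Now take the lambda-closure:
From s3 via lambda: add s8.
From s8 via lambda: add s1.
From s1 via lambda: add s5.
No new states can be added; the closed set is {s1, s3, s4, s5, s8, s11}.

{s1, s3, s4, s5, s8, s11}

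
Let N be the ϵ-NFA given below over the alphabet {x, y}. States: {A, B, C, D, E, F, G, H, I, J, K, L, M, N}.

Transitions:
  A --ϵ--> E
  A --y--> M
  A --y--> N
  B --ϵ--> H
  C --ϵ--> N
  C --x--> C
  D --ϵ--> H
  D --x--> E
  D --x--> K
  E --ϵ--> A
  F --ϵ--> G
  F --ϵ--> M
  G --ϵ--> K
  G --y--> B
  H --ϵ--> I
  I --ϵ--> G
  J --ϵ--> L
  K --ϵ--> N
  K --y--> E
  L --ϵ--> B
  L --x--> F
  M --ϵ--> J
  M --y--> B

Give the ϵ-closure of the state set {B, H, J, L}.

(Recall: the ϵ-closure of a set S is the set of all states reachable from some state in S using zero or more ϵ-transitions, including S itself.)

{B, G, H, I, J, K, L, N}

Start with {B, H, J, L}.
From H via ϵ: add I.
From I via ϵ: add G.
From G via ϵ: add K.
From K via ϵ: add N.
No new states can be added; the closed set is {B, G, H, I, J, K, L, N}.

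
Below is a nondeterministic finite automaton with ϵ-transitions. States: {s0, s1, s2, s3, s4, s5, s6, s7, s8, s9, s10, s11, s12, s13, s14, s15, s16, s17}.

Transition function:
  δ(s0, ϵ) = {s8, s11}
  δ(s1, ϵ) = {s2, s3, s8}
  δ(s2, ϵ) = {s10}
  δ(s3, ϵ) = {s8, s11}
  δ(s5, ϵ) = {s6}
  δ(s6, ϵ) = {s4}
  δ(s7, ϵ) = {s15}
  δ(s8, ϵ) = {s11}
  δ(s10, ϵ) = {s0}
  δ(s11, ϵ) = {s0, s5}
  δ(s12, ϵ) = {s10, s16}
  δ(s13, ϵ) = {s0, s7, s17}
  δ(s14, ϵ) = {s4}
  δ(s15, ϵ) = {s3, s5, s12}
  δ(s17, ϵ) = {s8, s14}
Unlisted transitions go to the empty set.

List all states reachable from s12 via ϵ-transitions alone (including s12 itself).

{s0, s4, s5, s6, s8, s10, s11, s12, s16}

Start with {s12}.
From s12 via ϵ: add s10, s16.
From s10 via ϵ: add s0.
From s0 via ϵ: add s8, s11.
From s11 via ϵ: add s5.
From s5 via ϵ: add s6.
From s6 via ϵ: add s4.
No new states can be added; the closed set is {s0, s4, s5, s6, s8, s10, s11, s12, s16}.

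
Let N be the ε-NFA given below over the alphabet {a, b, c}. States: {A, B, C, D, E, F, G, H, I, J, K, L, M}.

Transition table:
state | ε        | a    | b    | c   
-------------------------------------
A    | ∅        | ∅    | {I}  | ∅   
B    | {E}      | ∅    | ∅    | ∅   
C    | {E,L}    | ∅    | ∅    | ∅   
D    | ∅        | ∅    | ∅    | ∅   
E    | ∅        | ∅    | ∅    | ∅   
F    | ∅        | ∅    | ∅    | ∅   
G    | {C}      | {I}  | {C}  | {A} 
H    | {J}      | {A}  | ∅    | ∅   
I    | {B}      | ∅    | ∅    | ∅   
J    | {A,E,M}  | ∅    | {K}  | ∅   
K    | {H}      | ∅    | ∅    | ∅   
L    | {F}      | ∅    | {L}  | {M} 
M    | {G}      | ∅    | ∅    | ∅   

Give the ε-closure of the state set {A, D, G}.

{A, C, D, E, F, G, L}

Start with {A, D, G}.
From G via ε: add C.
From C via ε: add E, L.
From L via ε: add F.
No new states can be added; the closed set is {A, C, D, E, F, G, L}.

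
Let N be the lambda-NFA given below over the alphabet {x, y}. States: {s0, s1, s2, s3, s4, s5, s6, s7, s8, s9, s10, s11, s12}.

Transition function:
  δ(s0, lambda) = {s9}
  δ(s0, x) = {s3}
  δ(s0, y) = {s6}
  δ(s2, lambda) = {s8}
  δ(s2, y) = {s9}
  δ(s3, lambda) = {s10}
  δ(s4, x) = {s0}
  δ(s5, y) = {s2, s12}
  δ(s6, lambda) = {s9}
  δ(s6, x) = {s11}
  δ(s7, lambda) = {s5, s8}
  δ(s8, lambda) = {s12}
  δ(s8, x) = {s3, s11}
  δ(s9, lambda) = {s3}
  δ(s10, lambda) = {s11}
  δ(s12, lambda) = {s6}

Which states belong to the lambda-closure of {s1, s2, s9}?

Start with {s1, s2, s9}.
From s2 via lambda: add s8.
From s9 via lambda: add s3.
From s3 via lambda: add s10.
From s8 via lambda: add s12.
From s10 via lambda: add s11.
From s12 via lambda: add s6.
No new states can be added; the closed set is {s1, s2, s3, s6, s8, s9, s10, s11, s12}.

{s1, s2, s3, s6, s8, s9, s10, s11, s12}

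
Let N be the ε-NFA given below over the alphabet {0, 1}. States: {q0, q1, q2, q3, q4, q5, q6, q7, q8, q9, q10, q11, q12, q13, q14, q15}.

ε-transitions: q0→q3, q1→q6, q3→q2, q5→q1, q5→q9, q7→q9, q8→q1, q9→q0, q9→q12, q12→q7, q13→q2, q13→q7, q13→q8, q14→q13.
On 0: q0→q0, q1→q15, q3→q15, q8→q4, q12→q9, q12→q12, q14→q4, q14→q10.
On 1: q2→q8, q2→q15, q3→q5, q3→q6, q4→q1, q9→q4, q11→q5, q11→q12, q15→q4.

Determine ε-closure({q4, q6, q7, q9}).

Start with {q4, q6, q7, q9}.
From q9 via ε: add q0, q12.
From q0 via ε: add q3.
From q3 via ε: add q2.
No new states can be added; the closed set is {q0, q2, q3, q4, q6, q7, q9, q12}.

{q0, q2, q3, q4, q6, q7, q9, q12}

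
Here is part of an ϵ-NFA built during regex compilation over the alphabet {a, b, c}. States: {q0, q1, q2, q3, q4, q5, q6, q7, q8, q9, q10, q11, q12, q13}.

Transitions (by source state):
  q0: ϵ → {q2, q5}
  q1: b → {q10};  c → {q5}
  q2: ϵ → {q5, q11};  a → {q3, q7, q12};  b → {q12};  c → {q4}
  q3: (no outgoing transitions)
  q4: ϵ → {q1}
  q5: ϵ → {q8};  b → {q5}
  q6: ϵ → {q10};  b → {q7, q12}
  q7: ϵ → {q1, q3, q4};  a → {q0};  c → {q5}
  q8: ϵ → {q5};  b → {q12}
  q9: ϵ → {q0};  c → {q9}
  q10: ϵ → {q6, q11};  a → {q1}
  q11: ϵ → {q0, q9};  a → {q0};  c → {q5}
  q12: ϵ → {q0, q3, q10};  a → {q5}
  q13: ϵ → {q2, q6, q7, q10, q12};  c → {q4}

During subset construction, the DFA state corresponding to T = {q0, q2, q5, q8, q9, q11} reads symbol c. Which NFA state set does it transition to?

q2 on c → {q4}.
q9 on c → {q9}.
q11 on c → {q5}.
No c-transition from q0, q5, q8.
Union after reading c: {q4, q5, q9}.
Now take the ϵ-closure:
From q4 via ϵ: add q1.
From q5 via ϵ: add q8.
From q9 via ϵ: add q0.
From q0 via ϵ: add q2.
From q2 via ϵ: add q11.
No new states can be added; the closed set is {q0, q1, q2, q4, q5, q8, q9, q11}.

{q0, q1, q2, q4, q5, q8, q9, q11}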